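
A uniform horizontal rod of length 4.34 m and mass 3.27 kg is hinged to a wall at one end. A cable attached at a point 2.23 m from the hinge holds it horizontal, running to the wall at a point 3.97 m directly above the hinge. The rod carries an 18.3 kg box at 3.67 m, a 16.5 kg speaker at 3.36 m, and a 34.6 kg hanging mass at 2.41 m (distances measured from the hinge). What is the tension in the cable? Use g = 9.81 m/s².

T ≈ 1080 N

Taking torques about the hinge:
Beam weight: 3.27 × 9.81 = 32.08 N down at 2.17 m → arm 2.17 m, τ = 32.08 × 2.17 = 69.61 N·m clockwise.
Box: 18.3 × 9.81 = 179.5 N down at 3.67 m → arm 3.67 m, τ = 179.5 × 3.67 = 658.8 N·m clockwise.
Speaker: 16.5 × 9.81 = 161.9 N down at 3.36 m → arm 3.36 m, τ = 161.9 × 3.36 = 544 N·m clockwise.
Hanging mass: 34.6 × 9.81 = 339.4 N down at 2.41 m → arm 2.41 m, τ = 339.4 × 2.41 = 818 N·m clockwise.
Total clockwise load moment = 2090 N·m.
The cable tension T acts at 2.23 m; only its component perpendicular to the rod, T sinθ, produces torque. sinθ = h/√(h²+d²) = 3.97/√(3.97²+2.23²) = 0.8719.
Στ = 0 ⇒ T × 2.23 × 0.8719 = 2090 ⇒ T = 2090 / 1.944 = 1080 N.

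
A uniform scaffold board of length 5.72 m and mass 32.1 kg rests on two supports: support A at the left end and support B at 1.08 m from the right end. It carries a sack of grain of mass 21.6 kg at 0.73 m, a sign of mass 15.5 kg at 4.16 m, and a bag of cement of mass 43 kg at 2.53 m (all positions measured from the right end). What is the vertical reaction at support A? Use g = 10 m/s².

R_A ≈ 344 N

Taking torques about support B:
Beam weight: 32.1 × 10 = 321 N down at 2.86 m → arm 1.78 m, τ = 321 × 1.78 = 571.4 N·m counterclockwise.
Sack of grain: 21.6 × 10 = 216 N down at 0.73 m → arm 0.35 m, τ = 216 × 0.35 = 75.6 N·m clockwise.
Sign: 15.5 × 10 = 155 N down at 4.16 m → arm 3.08 m, τ = 155 × 3.08 = 477.4 N·m counterclockwise.
Bag of cement: 43 × 10 = 430 N down at 2.53 m → arm 1.45 m, τ = 430 × 1.45 = 623.5 N·m counterclockwise.
Net load moment about support B = 1597 N·m counterclockwise.
Reaction R at support A is upward at 5.72 m, arm 4.64 m → moment R × 4.64 clockwise.
Balancing moments: R × 4.64 = 1597, giving R = 344 N.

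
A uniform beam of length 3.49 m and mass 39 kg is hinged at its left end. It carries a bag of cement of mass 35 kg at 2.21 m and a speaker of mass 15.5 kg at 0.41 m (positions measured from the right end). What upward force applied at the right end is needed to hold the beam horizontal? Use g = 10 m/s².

F ≈ 460 N

About the left end:
Beam weight: 39 × 10 = 390 N down at 1.745 m → arm 1.745 m, τ = 390 × 1.745 = 680.6 N·m clockwise.
Bag of cement: 35 × 10 = 350 N down at 2.21 m → arm 1.28 m, τ = 350 × 1.28 = 448 N·m clockwise.
Speaker: 15.5 × 10 = 155 N down at 0.41 m → arm 3.08 m, τ = 155 × 3.08 = 477.4 N·m clockwise.
Net moment of the loads = 1606 N·m clockwise.
The upward force F acts at the right end, arm 3.49 m, giving F × 3.49 counterclockwise.
Setting net torque to zero: F × 3.49 = 1606 → F = 1606 / 3.49 = 460 N.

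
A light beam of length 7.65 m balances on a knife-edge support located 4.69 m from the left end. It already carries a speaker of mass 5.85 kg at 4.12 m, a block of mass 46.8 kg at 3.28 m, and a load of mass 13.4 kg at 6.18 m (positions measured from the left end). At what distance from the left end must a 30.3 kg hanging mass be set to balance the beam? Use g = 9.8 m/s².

x ≈ 6.32 m from the left end

Take moments about the knife-edge support (at 4.69 m from the left end).
Speaker: 5.85 × 9.8 = 57.33 N down at 4.12 m → arm 0.57 m, τ = 57.33 × 0.57 = 32.68 N·m counterclockwise.
Block: 46.8 × 9.8 = 458.6 N down at 3.28 m → arm 1.41 m, τ = 458.6 × 1.41 = 646.6 N·m counterclockwise.
Load: 13.4 × 9.8 = 131.3 N down at 6.18 m → arm 1.49 m, τ = 131.3 × 1.49 = 195.6 N·m clockwise.
Net moment of existing loads = 483.7 N·m counterclockwise.
The hanging mass weighs 30.3 × 9.8 = 296.9 N and must supply an equal clockwise moment, so its lever arm about the knife-edge support is 483.7 / 296.9 = 1.63 m.
That puts it at 4.69 + 1.63 = 6.32 m from the left end.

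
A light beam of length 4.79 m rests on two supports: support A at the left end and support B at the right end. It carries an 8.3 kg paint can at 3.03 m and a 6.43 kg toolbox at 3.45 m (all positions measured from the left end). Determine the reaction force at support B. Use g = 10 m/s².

Taking torques about support A:
Paint can: 8.3 × 10 = 83 N down at 3.03 m → arm 3.03 m, τ = 83 × 3.03 = 251.5 N·m clockwise.
Toolbox: 6.43 × 10 = 64.3 N down at 3.45 m → arm 3.45 m, τ = 64.3 × 3.45 = 221.8 N·m clockwise.
Net load moment about support A = 473.3 N·m clockwise.
Reaction R at support B is upward at 4.79 m, arm 4.79 m → moment R × 4.79 counterclockwise.
Balancing moments: R × 4.79 = 473.3, giving R = 98.8 N.

R_B ≈ 98.8 N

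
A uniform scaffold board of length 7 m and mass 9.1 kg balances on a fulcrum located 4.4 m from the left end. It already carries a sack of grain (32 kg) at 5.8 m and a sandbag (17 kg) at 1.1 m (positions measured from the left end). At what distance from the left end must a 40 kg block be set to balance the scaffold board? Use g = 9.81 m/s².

x ≈ 4.89 m from the left end

Take moments about the fulcrum (at 4.4 m from the left end).
Beam weight: 9.1 × 9.81 = 89.27 N down at 3.5 m → arm 0.9 m, τ = 89.27 × 0.9 = 80.34 N·m counterclockwise.
Sack of grain: 32 × 9.81 = 313.9 N down at 5.8 m → arm 1.4 m, τ = 313.9 × 1.4 = 439.5 N·m clockwise.
Sandbag: 17 × 9.81 = 166.8 N down at 1.1 m → arm 3.3 m, τ = 166.8 × 3.3 = 550.4 N·m counterclockwise.
Net moment of existing loads = 191.2 N·m counterclockwise.
The block weighs 40 × 9.81 = 392.4 N and must supply an equal clockwise moment, so its lever arm about the fulcrum is 191.2 / 392.4 = 0.487 m.
That puts it at 4.4 + 0.487 = 4.89 m from the left end.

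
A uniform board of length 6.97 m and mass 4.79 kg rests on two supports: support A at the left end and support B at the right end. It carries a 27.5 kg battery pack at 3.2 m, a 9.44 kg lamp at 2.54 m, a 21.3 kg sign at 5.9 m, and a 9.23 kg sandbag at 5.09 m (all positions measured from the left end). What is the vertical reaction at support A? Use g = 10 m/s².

Sum moments about support B (its reaction then has zero moment arm).
Beam weight: 4.79 × 10 = 47.9 N down at 3.485 m → arm 3.485 m, τ = 47.9 × 3.485 = 166.9 N·m counterclockwise.
Battery pack: 27.5 × 10 = 275 N down at 3.2 m → arm 3.77 m, τ = 275 × 3.77 = 1037 N·m counterclockwise.
Lamp: 9.44 × 10 = 94.4 N down at 2.54 m → arm 4.43 m, τ = 94.4 × 4.43 = 418.2 N·m counterclockwise.
Sign: 21.3 × 10 = 213 N down at 5.9 m → arm 1.07 m, τ = 213 × 1.07 = 227.9 N·m counterclockwise.
Sandbag: 9.23 × 10 = 92.3 N down at 5.09 m → arm 1.88 m, τ = 92.3 × 1.88 = 173.5 N·m counterclockwise.
Net load moment about support B = 2024 N·m counterclockwise.
Reaction R at support A is upward at 0 m, arm 6.97 m → moment R × 6.97 clockwise.
Setting net torque to zero: R × 6.97 = 2024 → R = 290 N.

R_A ≈ 290 N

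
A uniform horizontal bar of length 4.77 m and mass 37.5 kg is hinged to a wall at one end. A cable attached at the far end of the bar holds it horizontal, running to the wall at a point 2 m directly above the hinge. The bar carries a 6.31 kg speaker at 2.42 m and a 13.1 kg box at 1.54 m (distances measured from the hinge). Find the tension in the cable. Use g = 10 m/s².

T ≈ 677 N

Choose the hinge as the axis so the unknown hinge reaction has zero arm there.
Beam weight: 37.5 × 10 = 375 N down at 2.385 m → arm 2.385 m, τ = 375 × 2.385 = 894.4 N·m clockwise.
Speaker: 6.31 × 10 = 63.1 N down at 2.42 m → arm 2.42 m, τ = 63.1 × 2.42 = 152.7 N·m clockwise.
Box: 13.1 × 10 = 131 N down at 1.54 m → arm 1.54 m, τ = 131 × 1.54 = 201.7 N·m clockwise.
Total clockwise load moment = 1249 N·m.
The cable tension T acts at 4.77 m; only its component perpendicular to the bar, T sinθ, produces torque. sinθ = h/√(h²+d²) = 2/√(2²+4.77²) = 0.3867.
For rotational equilibrium, T × 4.77 × 0.3867 = 1249, so T = 1249 / 1.845 = 677 N.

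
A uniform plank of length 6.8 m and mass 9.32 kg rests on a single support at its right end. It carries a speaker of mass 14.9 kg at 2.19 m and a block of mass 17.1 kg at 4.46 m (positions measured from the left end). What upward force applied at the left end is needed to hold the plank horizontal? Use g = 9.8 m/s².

F ≈ 202 N

Choose the right end as the axis so the unknown pivot reaction has zero arm there.
Beam weight: 9.32 × 9.8 = 91.34 N down at 3.4 m → arm 3.4 m, τ = 91.34 × 3.4 = 310.6 N·m counterclockwise.
Speaker: 14.9 × 9.8 = 146 N down at 2.19 m → arm 4.61 m, τ = 146 × 4.61 = 673.1 N·m counterclockwise.
Block: 17.1 × 9.8 = 167.6 N down at 4.46 m → arm 2.34 m, τ = 167.6 × 2.34 = 392.2 N·m counterclockwise.
Net moment of the loads = 1376 N·m counterclockwise.
The upward force F acts at the left end, arm 6.8 m, giving F × 6.8 clockwise.
For rotational equilibrium, F × 6.8 = 1376, so F = 1376 / 6.8 = 202 N.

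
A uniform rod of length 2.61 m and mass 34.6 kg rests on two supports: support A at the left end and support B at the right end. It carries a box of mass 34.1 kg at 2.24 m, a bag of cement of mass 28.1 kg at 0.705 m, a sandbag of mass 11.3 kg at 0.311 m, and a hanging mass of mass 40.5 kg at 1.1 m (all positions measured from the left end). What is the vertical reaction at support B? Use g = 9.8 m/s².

Sum moments about support A (its reaction then has zero moment arm).
Beam weight: 34.6 × 9.8 = 339.1 N down at 1.305 m → arm 1.305 m, τ = 339.1 × 1.305 = 442.5 N·m clockwise.
Box: 34.1 × 9.8 = 334.2 N down at 2.24 m → arm 2.24 m, τ = 334.2 × 2.24 = 748.6 N·m clockwise.
Bag of cement: 28.1 × 9.8 = 275.4 N down at 0.705 m → arm 0.705 m, τ = 275.4 × 0.705 = 194.2 N·m clockwise.
Sandbag: 11.3 × 9.8 = 110.7 N down at 0.311 m → arm 0.311 m, τ = 110.7 × 0.311 = 34.43 N·m clockwise.
Hanging mass: 40.5 × 9.8 = 396.9 N down at 1.1 m → arm 1.1 m, τ = 396.9 × 1.1 = 436.6 N·m clockwise.
Net load moment about support A = 1856 N·m clockwise.
Reaction R at support B is upward at 2.61 m, arm 2.61 m → moment R × 2.61 counterclockwise.
Στ = 0 ⇒ R × 2.61 = 1856 ⇒ R = 711 N.

R_B ≈ 711 N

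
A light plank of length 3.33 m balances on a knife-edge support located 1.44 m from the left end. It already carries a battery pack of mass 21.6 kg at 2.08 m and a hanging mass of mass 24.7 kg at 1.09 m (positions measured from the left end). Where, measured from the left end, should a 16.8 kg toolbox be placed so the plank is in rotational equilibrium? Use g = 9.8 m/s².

x ≈ 1.13 m from the left end

About the knife-edge support (at 1.44 m from the left end):
Battery pack: 21.6 × 9.8 = 211.7 N down at 2.08 m → arm 0.64 m, τ = 211.7 × 0.64 = 135.5 N·m clockwise.
Hanging mass: 24.7 × 9.8 = 242.1 N down at 1.09 m → arm 0.35 m, τ = 242.1 × 0.35 = 84.73 N·m counterclockwise.
Net moment of existing loads = 50.77 N·m clockwise.
The toolbox weighs 16.8 × 9.8 = 164.6 N and must supply an equal counterclockwise moment, so its lever arm about the knife-edge support is 50.77 / 164.6 = 0.308 m.
That puts it at 1.44 − 0.308 = 1.13 m from the left end.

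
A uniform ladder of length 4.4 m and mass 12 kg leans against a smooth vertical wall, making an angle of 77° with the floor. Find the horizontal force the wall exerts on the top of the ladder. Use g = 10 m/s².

Choose the foot of the ladder as the axis so the floor normal and friction both act there and drop out.
Ladder weight 12×10 = 120 N acts at 2.2 m along the ladder; its horizontal arm is 2.2·cos77° = 0.4949 m → τ = 59.39 N·m clockwise.
Wall normal N acts horizontally at the top; its moment arm is the height L sinθ = 4.4·sin77° = 4.287 m, counterclockwise.
Balancing moments: N × 4.287 = 59.39, giving N = 13.9 N.

N_wall ≈ 13.9 N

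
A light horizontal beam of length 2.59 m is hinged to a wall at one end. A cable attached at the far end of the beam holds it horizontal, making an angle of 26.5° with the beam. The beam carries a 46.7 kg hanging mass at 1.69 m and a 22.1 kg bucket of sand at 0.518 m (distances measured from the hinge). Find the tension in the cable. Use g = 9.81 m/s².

T ≈ 767 N

About the hinge:
Hanging mass: 46.7 × 9.81 = 458.1 N down at 1.69 m → arm 1.69 m, τ = 458.1 × 1.69 = 774.2 N·m clockwise.
Bucket of sand: 22.1 × 9.81 = 216.8 N down at 0.518 m → arm 0.518 m, τ = 216.8 × 0.518 = 112.3 N·m clockwise.
Total clockwise load moment = 886.5 N·m.
The cable tension T acts at 2.59 m; only its component perpendicular to the beam, T sinθ, produces torque. sin 26.5° = 0.4462.
Setting net torque to zero: T × 2.59 × 0.4462 = 886.5 → T = 886.5 / 1.156 = 767 N.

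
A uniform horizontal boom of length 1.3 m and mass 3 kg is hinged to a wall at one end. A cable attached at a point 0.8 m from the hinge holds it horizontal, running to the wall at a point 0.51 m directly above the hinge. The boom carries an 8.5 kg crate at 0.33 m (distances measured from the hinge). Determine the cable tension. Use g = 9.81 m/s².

Take moments about the hinge.
Beam weight: 3 × 9.81 = 29.43 N down at 0.65 m → arm 0.65 m, τ = 29.43 × 0.65 = 19.13 N·m clockwise.
Crate: 8.5 × 9.81 = 83.39 N down at 0.33 m → arm 0.33 m, τ = 83.39 × 0.33 = 27.52 N·m clockwise.
Total clockwise load moment = 46.65 N·m.
The cable tension T acts at 0.8 m; only its component perpendicular to the boom, T sinθ, produces torque. sinθ = h/√(h²+d²) = 0.51/√(0.51²+0.8²) = 0.5376.
Στ = 0 ⇒ T × 0.8 × 0.5376 = 46.65 ⇒ T = 46.65 / 0.4301 = 108 N.

T ≈ 108 N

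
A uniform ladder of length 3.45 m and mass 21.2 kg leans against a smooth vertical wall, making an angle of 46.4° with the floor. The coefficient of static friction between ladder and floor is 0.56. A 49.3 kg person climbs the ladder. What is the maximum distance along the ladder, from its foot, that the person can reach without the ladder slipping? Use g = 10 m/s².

d ≈ 2.16 m

Take moments about the foot of the ladder.
Ladder weight 21.2×10 = 212 N acts at 1.725 m along the ladder; its horizontal arm is 1.725·cos46.4° = 1.19 m → τ = 252.3 N·m clockwise.
Person weight 49.3×10 = 493 N at distance d → arm d·cos46.4° → τ = 493·d·0.6896 clockwise.
Wall normal N at the top has arm L sinθ = 2.498 m counterclockwise, so Στ = 0 gives N·2.498 = 252.3 + 340·d.
ΣFy = 0 ⇒ N_floor = 705 N, so the maximum friction is μ_s·N_floor = 0.56×705 = 394.8 N. ΣFx = 0 ⇒ N_wall = f, so at the slipping point N = 394.8 N.
Substituting: 394.8×2.498 = 252.3 + 340·d ⇒ d = (986.2 − 252.3) / 340 = 2.16 m.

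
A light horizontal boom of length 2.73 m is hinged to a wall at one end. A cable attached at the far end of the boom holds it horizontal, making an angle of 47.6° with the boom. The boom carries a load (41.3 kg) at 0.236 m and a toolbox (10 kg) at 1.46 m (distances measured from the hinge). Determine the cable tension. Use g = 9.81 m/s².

Choose the hinge as the axis so the unknown hinge reaction has zero arm there.
Load: 41.3 × 9.81 = 405.2 N down at 0.236 m → arm 0.236 m, τ = 405.2 × 0.236 = 95.63 N·m clockwise.
Toolbox: 10 × 9.81 = 98.1 N down at 1.46 m → arm 1.46 m, τ = 98.1 × 1.46 = 143.2 N·m clockwise.
Total clockwise load moment = 238.8 N·m.
The cable tension T acts at 2.73 m; only its component perpendicular to the boom, T sinθ, produces torque. sin 47.6° = 0.7385.
Setting net torque to zero: T × 2.73 × 0.7385 = 238.8 → T = 238.8 / 2.016 = 118 N.

T ≈ 118 N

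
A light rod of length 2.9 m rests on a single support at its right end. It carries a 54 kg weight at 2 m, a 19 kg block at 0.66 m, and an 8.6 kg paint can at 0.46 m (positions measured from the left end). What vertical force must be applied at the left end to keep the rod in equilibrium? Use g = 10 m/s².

F ≈ 387 N

Taking torques about the right end:
Weight: 54 × 10 = 540 N down at 2 m → arm 0.9 m, τ = 540 × 0.9 = 486 N·m counterclockwise.
Block: 19 × 10 = 190 N down at 0.66 m → arm 2.24 m, τ = 190 × 2.24 = 425.6 N·m counterclockwise.
Paint can: 8.6 × 10 = 86 N down at 0.46 m → arm 2.44 m, τ = 86 × 2.44 = 209.8 N·m counterclockwise.
Net moment of the loads = 1121 N·m counterclockwise.
The upward force F acts at the left end, arm 2.9 m, giving F × 2.9 clockwise.
For rotational equilibrium, F × 2.9 = 1121, so F = 1121 / 2.9 = 387 N.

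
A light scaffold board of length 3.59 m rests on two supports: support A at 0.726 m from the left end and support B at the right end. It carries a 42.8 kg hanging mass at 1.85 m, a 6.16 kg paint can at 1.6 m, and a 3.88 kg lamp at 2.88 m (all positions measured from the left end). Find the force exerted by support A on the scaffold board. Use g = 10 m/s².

Taking torques about support B:
Hanging mass: 42.8 × 10 = 428 N down at 1.85 m → arm 1.74 m, τ = 428 × 1.74 = 744.7 N·m counterclockwise.
Paint can: 6.16 × 10 = 61.6 N down at 1.6 m → arm 1.99 m, τ = 61.6 × 1.99 = 122.6 N·m counterclockwise.
Lamp: 3.88 × 10 = 38.8 N down at 2.88 m → arm 0.71 m, τ = 38.8 × 0.71 = 27.55 N·m counterclockwise.
Net load moment about support B = 894.9 N·m counterclockwise.
Reaction R at support A is upward at 0.726 m, arm 2.864 m → moment R × 2.864 clockwise.
Στ = 0 ⇒ R × 2.864 = 894.9 ⇒ R = 312 N.

R_A ≈ 312 N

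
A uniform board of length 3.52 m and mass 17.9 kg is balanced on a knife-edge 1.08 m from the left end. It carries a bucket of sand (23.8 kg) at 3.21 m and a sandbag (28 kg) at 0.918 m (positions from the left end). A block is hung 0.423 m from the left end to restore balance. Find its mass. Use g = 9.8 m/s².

m ≈ 88.8 kg

Choose the knife-edge (at 1.08 m from the left end) as the axis so the support reaction has zero arm there.
Beam weight: 17.9 × 9.8 = 175.4 N down at 1.76 m → arm 0.68 m, τ = 175.4 × 0.68 = 119.3 N·m clockwise.
Bucket of sand: 23.8 × 9.8 = 233.2 N down at 3.21 m → arm 2.13 m, τ = 233.2 × 2.13 = 496.7 N·m clockwise.
Sandbag: 28 × 9.8 = 274.4 N down at 0.918 m → arm 0.162 m, τ = 274.4 × 0.162 = 44.45 N·m counterclockwise.
Net moment of known loads = 571.5 N·m clockwise.
An unknown mass m at 0.423 m has arm 0.657 m; its moment is m·g·0.657 counterclockwise.
For rotational equilibrium, m × 9.8 × 0.657 = 571.5, so m = 571.5 / (9.8 × 0.657) = 88.8 kg.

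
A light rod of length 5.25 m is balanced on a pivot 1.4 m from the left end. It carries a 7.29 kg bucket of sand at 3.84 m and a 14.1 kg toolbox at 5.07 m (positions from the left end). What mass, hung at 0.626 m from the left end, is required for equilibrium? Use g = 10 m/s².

Sum moments about the pivot (at 1.4 m from the left end) (the support reaction has zero arm there).
Bucket of sand: 7.29 × 10 = 72.9 N down at 3.84 m → arm 2.44 m, τ = 72.9 × 2.44 = 177.9 N·m clockwise.
Toolbox: 14.1 × 10 = 141 N down at 5.07 m → arm 3.67 m, τ = 141 × 3.67 = 517.5 N·m clockwise.
Net moment of known loads = 695.4 N·m clockwise.
An unknown mass m at 0.626 m has arm 0.774 m; its moment is m·g·0.774 counterclockwise.
Balancing moments: m × 10 × 0.774 = 695.4, giving m = 695.4 / (10 × 0.774) = 89.8 kg.

m ≈ 89.8 kg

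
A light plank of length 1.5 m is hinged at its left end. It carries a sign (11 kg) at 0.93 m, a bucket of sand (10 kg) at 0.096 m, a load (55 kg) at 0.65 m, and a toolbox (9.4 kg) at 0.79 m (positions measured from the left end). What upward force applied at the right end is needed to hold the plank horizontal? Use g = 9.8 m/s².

Taking torques about the left end:
Sign: 11 × 9.8 = 107.8 N down at 0.93 m → arm 0.93 m, τ = 107.8 × 0.93 = 100.3 N·m clockwise.
Bucket of sand: 10 × 9.8 = 98 N down at 0.096 m → arm 0.096 m, τ = 98 × 0.096 = 9.408 N·m clockwise.
Load: 55 × 9.8 = 539 N down at 0.65 m → arm 0.65 m, τ = 539 × 0.65 = 350.4 N·m clockwise.
Toolbox: 9.4 × 9.8 = 92.12 N down at 0.79 m → arm 0.79 m, τ = 92.12 × 0.79 = 72.77 N·m clockwise.
Net moment of the loads = 532.9 N·m clockwise.
The upward force F acts at the right end, arm 1.5 m, giving F × 1.5 counterclockwise.
Setting net torque to zero: F × 1.5 = 532.9 → F = 532.9 / 1.5 = 355 N.

F ≈ 355 N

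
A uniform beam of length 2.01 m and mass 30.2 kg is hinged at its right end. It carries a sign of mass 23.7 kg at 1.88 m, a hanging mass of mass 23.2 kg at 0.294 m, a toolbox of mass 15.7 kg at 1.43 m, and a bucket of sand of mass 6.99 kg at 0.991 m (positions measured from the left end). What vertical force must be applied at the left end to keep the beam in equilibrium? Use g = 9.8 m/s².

F ≈ 436 N

Take moments about the right end.
Beam weight: 30.2 × 9.8 = 296 N down at 1.005 m → arm 1.005 m, τ = 296 × 1.005 = 297.5 N·m counterclockwise.
Sign: 23.7 × 9.8 = 232.3 N down at 1.88 m → arm 0.13 m, τ = 232.3 × 0.13 = 30.2 N·m counterclockwise.
Hanging mass: 23.2 × 9.8 = 227.4 N down at 0.294 m → arm 1.716 m, τ = 227.4 × 1.716 = 390.2 N·m counterclockwise.
Toolbox: 15.7 × 9.8 = 153.9 N down at 1.43 m → arm 0.58 m, τ = 153.9 × 0.58 = 89.26 N·m counterclockwise.
Bucket of sand: 6.99 × 9.8 = 68.5 N down at 0.991 m → arm 1.019 m, τ = 68.5 × 1.019 = 69.8 N·m counterclockwise.
Net moment of the loads = 877 N·m counterclockwise.
The upward force F acts at the left end, arm 2.01 m, giving F × 2.01 clockwise.
Setting net torque to zero: F × 2.01 = 877 → F = 877 / 2.01 = 436 N.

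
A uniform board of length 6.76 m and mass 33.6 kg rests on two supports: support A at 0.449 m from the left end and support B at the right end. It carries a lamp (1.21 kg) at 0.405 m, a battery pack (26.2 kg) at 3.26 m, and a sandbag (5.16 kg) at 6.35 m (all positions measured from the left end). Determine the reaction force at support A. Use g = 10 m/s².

Sum moments about support B (its reaction then has zero moment arm).
Beam weight: 33.6 × 10 = 336 N down at 3.38 m → arm 3.38 m, τ = 336 × 3.38 = 1136 N·m counterclockwise.
Lamp: 1.21 × 10 = 12.1 N down at 0.405 m → arm 6.355 m, τ = 12.1 × 6.355 = 76.9 N·m counterclockwise.
Battery pack: 26.2 × 10 = 262 N down at 3.26 m → arm 3.5 m, τ = 262 × 3.5 = 917 N·m counterclockwise.
Sandbag: 5.16 × 10 = 51.6 N down at 6.35 m → arm 0.41 m, τ = 51.6 × 0.41 = 21.16 N·m counterclockwise.
Net load moment about support B = 2151 N·m counterclockwise.
Reaction R at support A is upward at 0.449 m, arm 6.311 m → moment R × 6.311 clockwise.
For rotational equilibrium, R × 6.311 = 2151, so R = 341 N.

R_A ≈ 341 N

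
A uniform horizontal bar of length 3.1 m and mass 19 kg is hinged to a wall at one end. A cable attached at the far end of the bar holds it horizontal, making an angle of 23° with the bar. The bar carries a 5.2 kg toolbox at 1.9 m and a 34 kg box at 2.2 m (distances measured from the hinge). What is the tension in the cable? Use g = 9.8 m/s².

About the hinge:
Beam weight: 19 × 9.8 = 186.2 N down at 1.55 m → arm 1.55 m, τ = 186.2 × 1.55 = 288.6 N·m clockwise.
Toolbox: 5.2 × 9.8 = 50.96 N down at 1.9 m → arm 1.9 m, τ = 50.96 × 1.9 = 96.82 N·m clockwise.
Box: 34 × 9.8 = 333.2 N down at 2.2 m → arm 2.2 m, τ = 333.2 × 2.2 = 733 N·m clockwise.
Total clockwise load moment = 1118 N·m.
The cable tension T acts at 3.1 m; only its component perpendicular to the bar, T sinθ, produces torque. sin 23° = 0.3907.
Στ = 0 ⇒ T × 3.1 × 0.3907 = 1118 ⇒ T = 1118 / 1.211 = 923 N.

T ≈ 923 N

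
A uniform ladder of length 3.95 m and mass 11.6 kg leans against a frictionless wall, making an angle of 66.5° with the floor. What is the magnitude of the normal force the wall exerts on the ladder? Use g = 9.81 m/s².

Sum moments about the foot of the ladder (the floor normal and friction both act there and drop out).
Ladder weight 11.6×9.81 = 113.8 N acts at 1.975 m along the ladder; its horizontal arm is 1.975·cos66.5° = 0.7875 m → τ = 89.62 N·m clockwise.
Wall normal N acts horizontally at the top; its moment arm is the height L sinθ = 3.95·sin66.5° = 3.622 m, counterclockwise.
Balancing moments: N × 3.622 = 89.62, giving N = 24.7 N.

N_wall ≈ 24.7 N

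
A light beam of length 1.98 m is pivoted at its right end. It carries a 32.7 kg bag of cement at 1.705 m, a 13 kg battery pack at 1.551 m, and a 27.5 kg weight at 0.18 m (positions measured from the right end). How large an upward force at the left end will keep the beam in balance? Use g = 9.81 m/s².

Choose the right end as the axis so the unknown pivot reaction has zero arm there.
Bag of cement: 32.7 × 9.81 = 320.8 N down at 1.705 m → arm 1.705 m, τ = 320.8 × 1.705 = 547 N·m counterclockwise.
Battery pack: 13 × 9.81 = 127.5 N down at 1.551 m → arm 1.551 m, τ = 127.5 × 1.551 = 197.8 N·m counterclockwise.
Weight: 27.5 × 9.81 = 269.8 N down at 0.18 m → arm 0.18 m, τ = 269.8 × 0.18 = 48.56 N·m counterclockwise.
Net moment of the loads = 793.4 N·m counterclockwise.
The upward force F acts at the left end, arm 1.98 m, giving F × 1.98 clockwise.
Στ = 0 ⇒ F × 1.98 = 793.4 ⇒ F = 793.4 / 1.98 = 401 N.

F ≈ 401 N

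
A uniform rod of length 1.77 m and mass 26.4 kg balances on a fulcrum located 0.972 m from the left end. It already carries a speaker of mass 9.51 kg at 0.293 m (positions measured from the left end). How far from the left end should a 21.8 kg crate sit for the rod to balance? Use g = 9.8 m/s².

x ≈ 1.37 m from the left end

Choose the fulcrum (at 0.972 m from the left end) as the axis so the support reaction has zero arm there.
Beam weight: 26.4 × 9.8 = 258.7 N down at 0.885 m → arm 0.087 m, τ = 258.7 × 0.087 = 22.51 N·m counterclockwise.
Speaker: 9.51 × 9.8 = 93.2 N down at 0.293 m → arm 0.679 m, τ = 93.2 × 0.679 = 63.28 N·m counterclockwise.
Net moment of existing loads = 85.79 N·m counterclockwise.
The crate weighs 21.8 × 9.8 = 213.6 N and must supply an equal clockwise moment, so its lever arm about the fulcrum is 85.79 / 213.6 = 0.402 m.
That puts it at 0.972 + 0.402 = 1.37 m from the left end.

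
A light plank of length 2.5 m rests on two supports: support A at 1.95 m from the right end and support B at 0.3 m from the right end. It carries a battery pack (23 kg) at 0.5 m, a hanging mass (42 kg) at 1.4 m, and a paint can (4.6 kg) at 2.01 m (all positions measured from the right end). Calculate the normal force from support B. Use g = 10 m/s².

Taking torques about support A:
Battery pack: 23 × 10 = 230 N down at 0.5 m → arm 1.45 m, τ = 230 × 1.45 = 333.5 N·m clockwise.
Hanging mass: 42 × 10 = 420 N down at 1.4 m → arm 0.55 m, τ = 420 × 0.55 = 231 N·m clockwise.
Paint can: 4.6 × 10 = 46 N down at 2.01 m → arm 0.06 m, τ = 46 × 0.06 = 2.76 N·m counterclockwise.
Net load moment about support A = 561.7 N·m clockwise.
Reaction R at support B is upward at 0.3 m, arm 1.65 m → moment R × 1.65 counterclockwise.
Balancing moments: R × 1.65 = 561.7, giving R = 340 N.

R_B ≈ 340 N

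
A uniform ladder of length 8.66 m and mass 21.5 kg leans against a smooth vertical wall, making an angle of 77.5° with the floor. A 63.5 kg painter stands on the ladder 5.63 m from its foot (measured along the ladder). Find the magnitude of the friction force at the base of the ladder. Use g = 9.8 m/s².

Sum moments about the foot of the ladder (the floor normal and friction both act there and drop out).
Ladder weight 21.5×9.8 = 210.7 N acts at 4.33 m along the ladder; its horizontal arm is 4.33·cos77.5° = 0.9372 m → τ = 197.5 N·m clockwise.
Painter: 63.5×9.8 = 622.3 N at 5.63 m → arm 1.219 m → τ = 758.6 N·m clockwise.
Wall normal N acts horizontally at the top; its moment arm is the height L sinθ = 8.66·sin77.5° = 8.455 m, counterclockwise.
Balancing moments: N × 8.455 = 956.1, giving N = 113 N.
ΣFx = 0: friction at the foot balances the wall's push, so f = N_wall = 113 N.

f ≈ 113 N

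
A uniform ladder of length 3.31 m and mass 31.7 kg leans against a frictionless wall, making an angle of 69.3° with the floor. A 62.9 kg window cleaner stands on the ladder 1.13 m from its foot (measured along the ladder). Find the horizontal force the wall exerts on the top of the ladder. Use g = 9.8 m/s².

About the foot of the ladder:
Ladder weight 31.7×9.8 = 310.7 N acts at 1.655 m along the ladder; its horizontal arm is 1.655·cos69.3° = 0.585 m → τ = 181.8 N·m clockwise.
Window cleaner: 62.9×9.8 = 616.4 N at 1.13 m → arm 0.3994 m → τ = 246.2 N·m clockwise.
Wall normal N acts horizontally at the top; its moment arm is the height L sinθ = 3.31·sin69.3° = 3.096 m, counterclockwise.
Στ = 0 ⇒ N × 3.096 = 428 ⇒ N = 138 N.

N_wall ≈ 138 N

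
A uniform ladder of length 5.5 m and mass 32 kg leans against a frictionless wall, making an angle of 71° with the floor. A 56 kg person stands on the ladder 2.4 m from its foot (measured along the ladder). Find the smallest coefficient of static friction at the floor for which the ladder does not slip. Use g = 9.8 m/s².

μ_min ≈ 0.158

Take moments about the foot of the ladder.
Ladder weight 32×9.8 = 313.6 N acts at 2.75 m along the ladder; its horizontal arm is 2.75·cos71° = 0.8953 m → τ = 280.8 N·m clockwise.
Person: 56×9.8 = 548.8 N at 2.4 m → arm 0.7814 m → τ = 428.8 N·m clockwise.
Wall normal N acts horizontally at the top; its moment arm is the height L sinθ = 5.5·sin71° = 5.2 m, counterclockwise.
Setting net torque to zero: N × 5.2 = 709.6 → N = 136.5 N.
ΣFx = 0 ⇒ f = N_wall = 136.5 N. ΣFy = 0 ⇒ N_floor = 862.4 N.
μ_min = f / N_floor = 136.5 / 862.4 = 0.158.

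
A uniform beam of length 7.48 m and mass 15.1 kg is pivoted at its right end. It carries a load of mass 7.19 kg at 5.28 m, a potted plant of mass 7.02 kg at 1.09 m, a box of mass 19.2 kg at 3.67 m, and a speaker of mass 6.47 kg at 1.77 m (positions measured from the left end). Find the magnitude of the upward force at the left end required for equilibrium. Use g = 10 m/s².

F ≈ 304 N

Taking torques about the right end:
Beam weight: 15.1 × 10 = 151 N down at 3.74 m → arm 3.74 m, τ = 151 × 3.74 = 564.7 N·m counterclockwise.
Load: 7.19 × 10 = 71.9 N down at 5.28 m → arm 2.2 m, τ = 71.9 × 2.2 = 158.2 N·m counterclockwise.
Potted plant: 7.02 × 10 = 70.2 N down at 1.09 m → arm 6.39 m, τ = 70.2 × 6.39 = 448.6 N·m counterclockwise.
Box: 19.2 × 10 = 192 N down at 3.67 m → arm 3.81 m, τ = 192 × 3.81 = 731.5 N·m counterclockwise.
Speaker: 6.47 × 10 = 64.7 N down at 1.77 m → arm 5.71 m, τ = 64.7 × 5.71 = 369.4 N·m counterclockwise.
Net moment of the loads = 2272 N·m counterclockwise.
The upward force F acts at the left end, arm 7.48 m, giving F × 7.48 clockwise.
Balancing moments: F × 7.48 = 2272, giving F = 2272 / 7.48 = 304 N.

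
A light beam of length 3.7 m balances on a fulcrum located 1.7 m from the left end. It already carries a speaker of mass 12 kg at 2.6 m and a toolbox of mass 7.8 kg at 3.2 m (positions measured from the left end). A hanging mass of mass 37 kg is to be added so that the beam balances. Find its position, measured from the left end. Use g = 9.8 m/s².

x ≈ 1.09 m from the left end

Taking torques about the fulcrum (at 1.7 m from the left end):
Speaker: 12 × 9.8 = 117.6 N down at 2.6 m → arm 0.9 m, τ = 117.6 × 0.9 = 105.8 N·m clockwise.
Toolbox: 7.8 × 9.8 = 76.44 N down at 3.2 m → arm 1.5 m, τ = 76.44 × 1.5 = 114.7 N·m clockwise.
Net moment of existing loads = 220.5 N·m clockwise.
The hanging mass weighs 37 × 9.8 = 362.6 N and must supply an equal counterclockwise moment, so its lever arm about the fulcrum is 220.5 / 362.6 = 0.608 m.
That puts it at 1.7 − 0.608 = 1.09 m from the left end.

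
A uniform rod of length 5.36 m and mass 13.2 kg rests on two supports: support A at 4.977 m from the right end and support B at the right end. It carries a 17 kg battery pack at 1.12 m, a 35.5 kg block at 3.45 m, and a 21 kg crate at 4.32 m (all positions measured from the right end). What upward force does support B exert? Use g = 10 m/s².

R_B ≈ 329 N

About support A:
Beam weight: 13.2 × 10 = 132 N down at 2.68 m → arm 2.297 m, τ = 132 × 2.297 = 303.2 N·m clockwise.
Battery pack: 17 × 10 = 170 N down at 1.12 m → arm 3.857 m, τ = 170 × 3.857 = 655.7 N·m clockwise.
Block: 35.5 × 10 = 355 N down at 3.45 m → arm 1.527 m, τ = 355 × 1.527 = 542.1 N·m clockwise.
Crate: 21 × 10 = 210 N down at 4.32 m → arm 0.657 m, τ = 210 × 0.657 = 138 N·m clockwise.
Net load moment about support A = 1639 N·m clockwise.
Reaction R at support B is upward at 0 m, arm 4.977 m → moment R × 4.977 counterclockwise.
Στ = 0 ⇒ R × 4.977 = 1639 ⇒ R = 329 N.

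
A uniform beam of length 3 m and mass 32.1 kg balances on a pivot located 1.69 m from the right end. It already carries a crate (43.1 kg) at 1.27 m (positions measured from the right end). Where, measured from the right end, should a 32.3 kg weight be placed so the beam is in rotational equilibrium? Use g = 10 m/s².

Take moments about the pivot (at 1.69 m from the right end).
Beam weight: 32.1 × 10 = 321 N down at 1.5 m → arm 0.19 m, τ = 321 × 0.19 = 60.99 N·m clockwise.
Crate: 43.1 × 10 = 431 N down at 1.27 m → arm 0.42 m, τ = 431 × 0.42 = 181 N·m clockwise.
Net moment of existing loads = 242 N·m clockwise.
The weight weighs 32.3 × 10 = 323 N and must supply an equal counterclockwise moment, so its lever arm about the pivot is 242 / 323 = 0.749 m.
That puts it at 1.69 + 0.749 = 2.44 m from the right end.

x ≈ 2.44 m from the right end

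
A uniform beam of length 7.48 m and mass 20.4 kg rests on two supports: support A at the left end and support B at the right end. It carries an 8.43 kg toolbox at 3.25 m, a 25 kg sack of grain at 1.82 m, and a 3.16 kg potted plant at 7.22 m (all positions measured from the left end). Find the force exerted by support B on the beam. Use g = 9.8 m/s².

Take moments about support A.
Beam weight: 20.4 × 9.8 = 199.9 N down at 3.74 m → arm 3.74 m, τ = 199.9 × 3.74 = 747.6 N·m clockwise.
Toolbox: 8.43 × 9.8 = 82.61 N down at 3.25 m → arm 3.25 m, τ = 82.61 × 3.25 = 268.5 N·m clockwise.
Sack of grain: 25 × 9.8 = 245 N down at 1.82 m → arm 1.82 m, τ = 245 × 1.82 = 445.9 N·m clockwise.
Potted plant: 3.16 × 9.8 = 30.97 N down at 7.22 m → arm 7.22 m, τ = 30.97 × 7.22 = 223.6 N·m clockwise.
Net load moment about support A = 1686 N·m clockwise.
Reaction R at support B is upward at 7.48 m, arm 7.48 m → moment R × 7.48 counterclockwise.
Στ = 0 ⇒ R × 7.48 = 1686 ⇒ R = 225 N.

R_B ≈ 225 N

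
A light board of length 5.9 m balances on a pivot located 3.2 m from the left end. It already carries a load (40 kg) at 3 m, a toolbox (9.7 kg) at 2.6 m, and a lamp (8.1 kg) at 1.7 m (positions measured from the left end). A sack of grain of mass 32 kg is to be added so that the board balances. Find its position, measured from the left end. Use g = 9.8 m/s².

Taking torques about the pivot (at 3.2 m from the left end):
Load: 40 × 9.8 = 392 N down at 3 m → arm 0.2 m, τ = 392 × 0.2 = 78.4 N·m counterclockwise.
Toolbox: 9.7 × 9.8 = 95.06 N down at 2.6 m → arm 0.6 m, τ = 95.06 × 0.6 = 57.04 N·m counterclockwise.
Lamp: 8.1 × 9.8 = 79.38 N down at 1.7 m → arm 1.5 m, τ = 79.38 × 1.5 = 119.1 N·m counterclockwise.
Net moment of existing loads = 254.5 N·m counterclockwise.
The sack of grain weighs 32 × 9.8 = 313.6 N and must supply an equal clockwise moment, so its lever arm about the pivot is 254.5 / 313.6 = 0.812 m.
That puts it at 3.2 + 0.812 = 4.01 m from the left end.

x ≈ 4.01 m from the left end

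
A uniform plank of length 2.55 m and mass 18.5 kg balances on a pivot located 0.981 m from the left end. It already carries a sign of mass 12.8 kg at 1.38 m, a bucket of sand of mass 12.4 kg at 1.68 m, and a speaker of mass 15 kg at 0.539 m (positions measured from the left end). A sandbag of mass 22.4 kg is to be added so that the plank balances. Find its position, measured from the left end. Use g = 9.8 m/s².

Taking torques about the pivot (at 0.981 m from the left end):
Beam weight: 18.5 × 9.8 = 181.3 N down at 1.275 m → arm 0.294 m, τ = 181.3 × 0.294 = 53.3 N·m clockwise.
Sign: 12.8 × 9.8 = 125.4 N down at 1.38 m → arm 0.399 m, τ = 125.4 × 0.399 = 50.03 N·m clockwise.
Bucket of sand: 12.4 × 9.8 = 121.5 N down at 1.68 m → arm 0.699 m, τ = 121.5 × 0.699 = 84.93 N·m clockwise.
Speaker: 15 × 9.8 = 147 N down at 0.539 m → arm 0.442 m, τ = 147 × 0.442 = 64.97 N·m counterclockwise.
Net moment of existing loads = 123.3 N·m clockwise.
The sandbag weighs 22.4 × 9.8 = 219.5 N and must supply an equal counterclockwise moment, so its lever arm about the pivot is 123.3 / 219.5 = 0.562 m.
That puts it at 0.981 − 0.562 = 0.419 m from the left end.

x ≈ 0.419 m from the left end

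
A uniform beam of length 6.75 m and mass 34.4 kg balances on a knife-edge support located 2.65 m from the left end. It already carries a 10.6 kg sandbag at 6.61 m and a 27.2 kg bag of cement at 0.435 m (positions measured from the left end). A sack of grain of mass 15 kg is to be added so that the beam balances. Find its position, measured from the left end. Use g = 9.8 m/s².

About the knife-edge support (at 2.65 m from the left end):
Beam weight: 34.4 × 9.8 = 337.1 N down at 3.375 m → arm 0.725 m, τ = 337.1 × 0.725 = 244.4 N·m clockwise.
Sandbag: 10.6 × 9.8 = 103.9 N down at 6.61 m → arm 3.96 m, τ = 103.9 × 3.96 = 411.4 N·m clockwise.
Bag of cement: 27.2 × 9.8 = 266.6 N down at 0.435 m → arm 2.215 m, τ = 266.6 × 2.215 = 590.5 N·m counterclockwise.
Net moment of existing loads = 65.3 N·m clockwise.
The sack of grain weighs 15 × 9.8 = 147 N and must supply an equal counterclockwise moment, so its lever arm about the knife-edge support is 65.3 / 147 = 0.444 m.
That puts it at 2.65 − 0.444 = 2.21 m from the left end.

x ≈ 2.21 m from the left end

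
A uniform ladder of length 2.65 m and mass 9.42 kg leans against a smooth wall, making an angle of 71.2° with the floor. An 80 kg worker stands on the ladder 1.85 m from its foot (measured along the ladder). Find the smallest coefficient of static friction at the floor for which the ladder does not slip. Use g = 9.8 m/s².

μ_min ≈ 0.231

Choose the foot of the ladder as the axis so the floor normal and friction both act there and drop out.
Ladder weight 9.42×9.8 = 92.32 N acts at 1.325 m along the ladder; its horizontal arm is 1.325·cos71.2° = 0.427 m → τ = 39.42 N·m clockwise.
Worker: 80×9.8 = 784 N at 1.85 m → arm 0.5962 m → τ = 467.4 N·m clockwise.
Wall normal N acts horizontally at the top; its moment arm is the height L sinθ = 2.65·sin71.2° = 2.509 m, counterclockwise.
Setting net torque to zero: N × 2.509 = 506.8 → N = 202 N.
ΣFx = 0 ⇒ f = N_wall = 202 N. ΣFy = 0 ⇒ N_floor = 876.3 N.
μ_min = f / N_floor = 202 / 876.3 = 0.231.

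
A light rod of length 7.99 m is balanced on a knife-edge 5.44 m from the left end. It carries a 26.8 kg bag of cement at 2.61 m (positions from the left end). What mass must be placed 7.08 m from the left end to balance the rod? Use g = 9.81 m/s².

Choose the knife-edge (at 5.44 m from the left end) as the axis so the support reaction has zero arm there.
Bag of cement: 26.8 × 9.81 = 262.9 N down at 2.61 m → arm 2.83 m, τ = 262.9 × 2.83 = 744 N·m counterclockwise.
Net moment of known loads = 744 N·m counterclockwise.
An unknown mass m at 7.08 m has arm 1.64 m; its moment is m·g·1.64 clockwise.
Στ = 0 ⇒ m × 9.81 × 1.64 = 744 ⇒ m = 744 / (9.81 × 1.64) = 46.2 kg.

m ≈ 46.2 kg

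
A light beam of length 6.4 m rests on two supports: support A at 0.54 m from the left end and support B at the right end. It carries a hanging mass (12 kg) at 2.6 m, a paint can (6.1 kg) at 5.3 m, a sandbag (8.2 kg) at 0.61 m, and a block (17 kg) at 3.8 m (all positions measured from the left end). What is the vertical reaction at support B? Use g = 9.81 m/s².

R_B ≈ 184 N

Sum moments about support A (its reaction then has zero moment arm).
Hanging mass: 12 × 9.81 = 117.7 N down at 2.6 m → arm 2.06 m, τ = 117.7 × 2.06 = 242.5 N·m clockwise.
Paint can: 6.1 × 9.81 = 59.84 N down at 5.3 m → arm 4.76 m, τ = 59.84 × 4.76 = 284.8 N·m clockwise.
Sandbag: 8.2 × 9.81 = 80.44 N down at 0.61 m → arm 0.07 m, τ = 80.44 × 0.07 = 5.631 N·m clockwise.
Block: 17 × 9.81 = 166.8 N down at 3.8 m → arm 3.26 m, τ = 166.8 × 3.26 = 543.8 N·m clockwise.
Net load moment about support A = 1077 N·m clockwise.
Reaction R at support B is upward at 6.4 m, arm 5.86 m → moment R × 5.86 counterclockwise.
Στ = 0 ⇒ R × 5.86 = 1077 ⇒ R = 184 N.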